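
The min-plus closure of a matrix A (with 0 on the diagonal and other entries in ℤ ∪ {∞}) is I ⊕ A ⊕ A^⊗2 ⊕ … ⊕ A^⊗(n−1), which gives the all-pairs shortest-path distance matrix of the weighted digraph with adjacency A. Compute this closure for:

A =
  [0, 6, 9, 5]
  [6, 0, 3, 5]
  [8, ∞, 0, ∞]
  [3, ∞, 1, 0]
Closure =
  [0, 6, 6, 5]
  [6, 0, 3, 5]
  [8, 14, 0, 13]
  [3, 9, 1, 0]

This is the Floyd-Warshall all-pairs shortest-path computation. For each intermediate vertex k = 0, 1, …, 3, update dist[i][j] ← min(dist[i][j], dist[i][k] + dist[k][j]). The final matrix gives, for each (i, j), the minimum total weight of any directed path from i to j (possibly empty when i = j).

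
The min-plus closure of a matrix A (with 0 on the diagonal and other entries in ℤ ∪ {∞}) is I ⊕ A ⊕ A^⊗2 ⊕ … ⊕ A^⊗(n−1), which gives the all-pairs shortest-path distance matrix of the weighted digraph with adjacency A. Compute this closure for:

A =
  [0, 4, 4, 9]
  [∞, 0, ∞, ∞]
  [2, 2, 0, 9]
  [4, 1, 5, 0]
Closure =
  [0, 4, 4, 9]
  [∞, 0, ∞, ∞]
  [2, 2, 0, 9]
  [4, 1, 5, 0]

This is the Floyd-Warshall all-pairs shortest-path computation. For each intermediate vertex k = 0, 1, …, 3, update dist[i][j] ← min(dist[i][j], dist[i][k] + dist[k][j]). The final matrix gives, for each (i, j), the minimum total weight of any directed path from i to j (possibly empty when i = j).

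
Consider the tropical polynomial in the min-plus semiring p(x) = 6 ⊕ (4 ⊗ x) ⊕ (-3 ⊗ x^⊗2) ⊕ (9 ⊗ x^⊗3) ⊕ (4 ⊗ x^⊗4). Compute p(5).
p(5) = 6

A tropical monomial a ⊗ x^⊗i evaluates to a + i · x. Evaluating each term at x = 5:
  Term 0 contributes 6 + 0 · 5 = 6
  Term 1 contributes 4 + 1 · 5 = 9
  Term 2 contributes -3 + 2 · 5 = 7
  Term 3 contributes 9 + 3 · 5 = 24
  Term 4 contributes 4 + 4 · 5 = 24
p(5) = ⊕ of these = min[6, 9, 7, 24, 24] = 6.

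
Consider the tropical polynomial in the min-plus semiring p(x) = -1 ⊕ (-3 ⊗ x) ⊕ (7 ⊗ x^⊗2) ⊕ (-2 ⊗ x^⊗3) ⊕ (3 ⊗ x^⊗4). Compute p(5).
p(5) = -1

A tropical monomial a ⊗ x^⊗i evaluates to a + i · x. Evaluating each term at x = 5:
  Term 0 contributes -1 + 0 · 5 = -1
  Term 1 contributes -3 + 1 · 5 = 2
  Term 2 contributes 7 + 2 · 5 = 17
  Term 3 contributes -2 + 3 · 5 = 13
  Term 4 contributes 3 + 4 · 5 = 23
p(5) = ⊕ of these = min[-1, 2, 17, 13, 23] = -1.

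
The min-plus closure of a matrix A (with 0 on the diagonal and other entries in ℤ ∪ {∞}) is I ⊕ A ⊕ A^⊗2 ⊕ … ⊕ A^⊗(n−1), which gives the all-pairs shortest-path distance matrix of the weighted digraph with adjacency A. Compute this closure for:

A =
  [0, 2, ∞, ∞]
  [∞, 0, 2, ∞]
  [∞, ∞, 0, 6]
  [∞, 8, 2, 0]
Closure =
  [0, 2, 4, 10]
  [∞, 0, 2, 8]
  [∞, 14, 0, 6]
  [∞, 8, 2, 0]

This is the Floyd-Warshall all-pairs shortest-path computation. For each intermediate vertex k = 0, 1, …, 3, update dist[i][j] ← min(dist[i][j], dist[i][k] + dist[k][j]). The final matrix gives, for each (i, j), the minimum total weight of any directed path from i to j (possibly empty when i = j).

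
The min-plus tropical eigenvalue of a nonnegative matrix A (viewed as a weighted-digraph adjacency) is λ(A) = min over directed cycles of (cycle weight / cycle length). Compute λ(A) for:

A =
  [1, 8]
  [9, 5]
λ(A) = 1

Enumerate directed cycles and compute their means (weight / length). Sample:
  cycle 0 → 0: weight = 1, length = 1, mean = 1/1 ≈ 1.000
  cycle 1 → 1: weight = 5, length = 1, mean = 5/1 ≈ 5.000
  cycle 0 → 1 → 0: weight = 17, length = 2, mean = 17/2 ≈ 8.500
  cycle 1 → 0 → 1: weight = 17, length = 2, mean = 17/2 ≈ 8.500
Minimum mean = 1.000, attained e.g. along the cycle 0 → 0 with weight 1 and length 1. So λ(A) = 1/1 = 1.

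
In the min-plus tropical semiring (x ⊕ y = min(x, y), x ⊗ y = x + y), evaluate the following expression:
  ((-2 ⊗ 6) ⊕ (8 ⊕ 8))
((-2 ⊗ 6) ⊕ (8 ⊕ 8)) = 4

Expand innermost to outermost. Recall ⊕ takes the minimum of its arguments and ⊗ takes their sum. Working out the expression ((-2 ⊗ 6) ⊕ (8 ⊕ 8)) gives 4.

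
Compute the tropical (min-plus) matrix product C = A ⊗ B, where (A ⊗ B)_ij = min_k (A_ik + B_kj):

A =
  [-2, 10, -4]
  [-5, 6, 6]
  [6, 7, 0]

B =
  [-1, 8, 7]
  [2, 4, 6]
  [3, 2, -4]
A ⊗ B =
  [-3, -2, -8]
  [-6, 3, 2]
  [3, 2, -4]

Apply the min-plus product entry-by-entry:
  C[0][0] = min over k of (A[0][0] + B[0][0] = -2 + -1 = -3, A[0][1] + B[1][0] = 10 + 2 = 12, A[0][2] + B[2][0] = -4 + 3 = -1) = -3 (attained at k = 0)
  C[0][1] = min over k of (A[0][0] + B[0][1] = -2 + 8 = 6, A[0][1] + B[1][1] = 10 + 4 = 14, A[0][2] + B[2][1] = -4 + 2 = -2) = -2 (attained at k = 2)
  C[0][2] = min over k of (A[0][0] + B[0][2] = -2 + 7 = 5, A[0][1] + B[1][2] = 10 + 6 = 16, A[0][2] + B[2][2] = -4 + -4 = -8) = -8 (attained at k = 2)
  C[1][0] = min over k of (A[1][0] + B[0][0] = -5 + -1 = -6, A[1][1] + B[1][0] = 6 + 2 = 8, A[1][2] + B[2][0] = 6 + 3 = 9) = -6 (attained at k = 0)
  C[1][1] = min over k of (A[1][0] + B[0][1] = -5 + 8 = 3, A[1][1] + B[1][1] = 6 + 4 = 10, A[1][2] + B[2][1] = 6 + 2 = 8) = 3 (attained at k = 0)
  C[1][2] = min over k of (A[1][0] + B[0][2] = -5 + 7 = 2, A[1][1] + B[1][2] = 6 + 6 = 12, A[1][2] + B[2][2] = 6 + -4 = 2) = 2 (attained at k = 0)
  C[2][0] = min over k of (A[2][0] + B[0][0] = 6 + -1 = 5, A[2][1] + B[1][0] = 7 + 2 = 9, A[2][2] + B[2][0] = 0 + 3 = 3) = 3 (attained at k = 2)
  C[2][1] = min over k of (A[2][0] + B[0][1] = 6 + 8 = 14, A[2][1] + B[1][1] = 7 + 4 = 11, A[2][2] + B[2][1] = 0 + 2 = 2) = 2 (attained at k = 2)
  C[2][2] = min over k of (A[2][0] + B[0][2] = 6 + 7 = 13, A[2][1] + B[1][2] = 7 + 6 = 13, A[2][2] + B[2][2] = 0 + -4 = -4) = -4 (attained at k = 2)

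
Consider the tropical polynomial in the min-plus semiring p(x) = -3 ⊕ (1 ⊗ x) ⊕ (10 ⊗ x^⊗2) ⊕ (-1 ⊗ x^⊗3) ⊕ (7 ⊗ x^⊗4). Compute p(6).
p(6) = -3

A tropical monomial a ⊗ x^⊗i evaluates to a + i · x. Evaluating each term at x = 6:
  Term 0 contributes -3 + 0 · 6 = -3
  Term 1 contributes 1 + 1 · 6 = 7
  Term 2 contributes 10 + 2 · 6 = 22
  Term 3 contributes -1 + 3 · 6 = 17
  Term 4 contributes 7 + 4 · 6 = 31
p(6) = ⊕ of these = min[-3, 7, 22, 17, 31] = -3.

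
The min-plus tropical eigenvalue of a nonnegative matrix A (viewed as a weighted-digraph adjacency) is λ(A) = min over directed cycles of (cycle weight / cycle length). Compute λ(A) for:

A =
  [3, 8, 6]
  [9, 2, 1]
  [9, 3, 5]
λ(A) = 2

Enumerate directed cycles and compute their means (weight / length). Sample:
  cycle 0 → 0: weight = 3, length = 1, mean = 3/1 ≈ 3.000
  cycle 1 → 1: weight = 2, length = 1, mean = 2/1 ≈ 2.000
  cycle 2 → 2: weight = 5, length = 1, mean = 5/1 ≈ 5.000
  cycle 0 → 1 → 0: weight = 17, length = 2, mean = 17/2 ≈ 8.500
  cycle 0 → 2 → 0: weight = 15, length = 2, mean = 15/2 ≈ 7.500
  cycle 1 → 0 → 1: weight = 17, length = 2, mean = 17/2 ≈ 8.500
Minimum mean = 2.000, attained e.g. along the cycle 1 → 1 with weight 2 and length 1. So λ(A) = 2/1 = 2.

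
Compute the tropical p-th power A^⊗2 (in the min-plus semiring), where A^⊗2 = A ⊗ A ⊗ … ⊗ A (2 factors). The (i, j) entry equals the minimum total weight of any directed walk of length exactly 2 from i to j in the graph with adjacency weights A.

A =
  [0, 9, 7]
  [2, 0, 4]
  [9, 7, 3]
A^⊗2 =
  [0, 9, 7]
  [2, 0, 4]
  [9, 7, 6]

Each entry (A^⊗2)_ij equals the minimum over all length-2 walks i = v_0 → v_1 → … → v_2 = j of Σ_t A[v_t][v_{t+1}]. For example, for (i, j) = (0, 2) we minimise over 3 possible intermediate vertex sequences; the minimum is 7, attained along the walk 0 → 0 → 2.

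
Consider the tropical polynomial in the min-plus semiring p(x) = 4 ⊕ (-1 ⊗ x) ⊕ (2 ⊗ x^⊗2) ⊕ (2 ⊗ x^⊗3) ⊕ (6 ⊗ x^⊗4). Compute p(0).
p(0) = -1

A tropical monomial a ⊗ x^⊗i evaluates to a + i · x. Evaluating each term at x = 0:
  Term 0 contributes 4 + 0 · 0 = 4
  Term 1 contributes -1 + 1 · 0 = -1
  Term 2 contributes 2 + 2 · 0 = 2
  Term 3 contributes 2 + 3 · 0 = 2
  Term 4 contributes 6 + 4 · 0 = 6
p(0) = ⊕ of these = min[4, -1, 2, 2, 6] = -1.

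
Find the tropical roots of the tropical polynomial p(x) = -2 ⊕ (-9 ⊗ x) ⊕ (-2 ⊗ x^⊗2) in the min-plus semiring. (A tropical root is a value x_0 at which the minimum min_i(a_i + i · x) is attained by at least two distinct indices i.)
Roots: {-7, 7}

Each tropical root is a break point of the lower envelope of the lines y = a_i + i · x (there are 3 lines, with slopes 0, 1, ..., 2). Only the lines that attain the minimum somewhere contribute to roots; other lines are dominated. Here the surviving (envelope) indices are i = 2, i = 1, i = 0.
Intersections between consecutive envelope lines give the roots: for adjacent envelope indices i < j the intersection is x = (a_i − a_j) / (j − i). Reading off the sorted break points: {-7, 7}.
Verification: at each break x_0, at least two indices attain the minimum of min_i(a_i + i · x_0).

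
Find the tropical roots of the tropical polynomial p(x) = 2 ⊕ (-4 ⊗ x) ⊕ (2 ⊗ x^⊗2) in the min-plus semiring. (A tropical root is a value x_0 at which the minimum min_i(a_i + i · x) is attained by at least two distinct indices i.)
Roots: {-6, 6}

Each tropical root is a break point of the lower envelope of the lines y = a_i + i · x (there are 3 lines, with slopes 0, 1, ..., 2). Only the lines that attain the minimum somewhere contribute to roots; other lines are dominated. Here the surviving (envelope) indices are i = 2, i = 1, i = 0.
Intersections between consecutive envelope lines give the roots: for adjacent envelope indices i < j the intersection is x = (a_i − a_j) / (j − i). Reading off the sorted break points: {-6, 6}.
Verification: at each break x_0, at least two indices attain the minimum of min_i(a_i + i · x_0).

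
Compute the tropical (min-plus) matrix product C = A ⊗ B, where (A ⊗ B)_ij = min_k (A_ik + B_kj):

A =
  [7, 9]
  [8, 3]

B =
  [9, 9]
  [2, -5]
A ⊗ B =
  [11, 4]
  [5, -2]

Apply the min-plus product entry-by-entry:
  C[0][0] = min over k of (A[0][0] + B[0][0] = 7 + 9 = 16, A[0][1] + B[1][0] = 9 + 2 = 11) = 11 (attained at k = 1)
  C[0][1] = min over k of (A[0][0] + B[0][1] = 7 + 9 = 16, A[0][1] + B[1][1] = 9 + -5 = 4) = 4 (attained at k = 1)
  C[1][0] = min over k of (A[1][0] + B[0][0] = 8 + 9 = 17, A[1][1] + B[1][0] = 3 + 2 = 5) = 5 (attained at k = 1)
  C[1][1] = min over k of (A[1][0] + B[0][1] = 8 + 9 = 17, A[1][1] + B[1][1] = 3 + -5 = -2) = -2 (attained at k = 1)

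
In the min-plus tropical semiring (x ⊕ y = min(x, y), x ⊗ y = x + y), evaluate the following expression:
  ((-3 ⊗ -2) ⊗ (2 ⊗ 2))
((-3 ⊗ -2) ⊗ (2 ⊗ 2)) = -1

Expand innermost to outermost. Recall ⊕ takes the minimum of its arguments and ⊗ takes their sum. Working out the expression ((-3 ⊗ -2) ⊗ (2 ⊗ 2)) gives -1.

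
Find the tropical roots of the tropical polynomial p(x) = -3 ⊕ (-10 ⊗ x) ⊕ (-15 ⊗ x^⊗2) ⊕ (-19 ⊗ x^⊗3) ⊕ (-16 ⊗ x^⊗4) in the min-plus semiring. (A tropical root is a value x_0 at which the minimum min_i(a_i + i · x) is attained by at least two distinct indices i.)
Roots: {-3, 4, 5, 7}

Each tropical root is a break point of the lower envelope of the lines y = a_i + i · x (there are 5 lines, with slopes 0, 1, ..., 4). Only the lines that attain the minimum somewhere contribute to roots; other lines are dominated. Here the surviving (envelope) indices are i = 4, i = 3, i = 2, i = 1, i = 0.
Intersections between consecutive envelope lines give the roots: for adjacent envelope indices i < j the intersection is x = (a_i − a_j) / (j − i). Reading off the sorted break points: {-3, 4, 5, 7}.
Verification: at each break x_0, at least two indices attain the minimum of min_i(a_i + i · x_0).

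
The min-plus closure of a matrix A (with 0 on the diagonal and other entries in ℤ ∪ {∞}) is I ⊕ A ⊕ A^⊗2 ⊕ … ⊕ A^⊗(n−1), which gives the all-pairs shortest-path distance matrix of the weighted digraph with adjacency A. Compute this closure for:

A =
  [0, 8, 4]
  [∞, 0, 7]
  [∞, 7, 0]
Closure =
  [0, 8, 4]
  [∞, 0, 7]
  [∞, 7, 0]

This is the Floyd-Warshall all-pairs shortest-path computation. For each intermediate vertex k = 0, 1, …, 2, update dist[i][j] ← min(dist[i][j], dist[i][k] + dist[k][j]). The final matrix gives, for each (i, j), the minimum total weight of any directed path from i to j (possibly empty when i = j).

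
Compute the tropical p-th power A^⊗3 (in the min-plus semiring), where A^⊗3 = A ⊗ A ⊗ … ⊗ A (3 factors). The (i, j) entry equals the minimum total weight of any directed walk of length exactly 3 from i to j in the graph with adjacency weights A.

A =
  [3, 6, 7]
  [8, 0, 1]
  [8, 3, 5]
A^⊗3 =
  [9, 6, 7]
  [8, 0, 1]
  [11, 3, 4]

Each entry (A^⊗3)_ij equals the minimum over all length-3 walks i = v_0 → v_1 → … → v_3 = j of Σ_t A[v_t][v_{t+1}]. For example, for (i, j) = (0, 2) we minimise over 9 possible intermediate vertex sequences; the minimum is 7, attained along the walk 0 → 1 → 1 → 2.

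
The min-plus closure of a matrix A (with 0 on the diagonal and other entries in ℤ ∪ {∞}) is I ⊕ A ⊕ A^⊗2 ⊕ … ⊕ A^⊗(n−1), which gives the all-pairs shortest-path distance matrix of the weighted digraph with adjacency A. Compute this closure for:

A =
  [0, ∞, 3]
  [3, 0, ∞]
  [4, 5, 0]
Closure =
  [0, 8, 3]
  [3, 0, 6]
  [4, 5, 0]

This is the Floyd-Warshall all-pairs shortest-path computation. For each intermediate vertex k = 0, 1, …, 2, update dist[i][j] ← min(dist[i][j], dist[i][k] + dist[k][j]). The final matrix gives, for each (i, j), the minimum total weight of any directed path from i to j (possibly empty when i = j).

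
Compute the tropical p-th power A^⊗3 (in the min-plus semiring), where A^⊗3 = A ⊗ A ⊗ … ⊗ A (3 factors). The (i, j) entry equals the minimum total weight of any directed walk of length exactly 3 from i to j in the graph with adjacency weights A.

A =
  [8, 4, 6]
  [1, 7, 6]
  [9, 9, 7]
A^⊗3 =
  [12, 9, 11]
  [6, 12, 11]
  [14, 14, 16]

Each entry (A^⊗3)_ij equals the minimum over all length-3 walks i = v_0 → v_1 → … → v_3 = j of Σ_t A[v_t][v_{t+1}]. For example, for (i, j) = (0, 2) we minimise over 9 possible intermediate vertex sequences; the minimum is 11, attained along the walk 0 → 1 → 0 → 2.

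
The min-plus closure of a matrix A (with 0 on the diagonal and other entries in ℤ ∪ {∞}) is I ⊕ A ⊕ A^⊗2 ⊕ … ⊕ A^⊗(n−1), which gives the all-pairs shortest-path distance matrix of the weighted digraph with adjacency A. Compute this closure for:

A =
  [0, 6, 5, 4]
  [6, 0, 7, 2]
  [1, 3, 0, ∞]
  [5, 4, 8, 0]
Closure =
  [0, 6, 5, 4]
  [6, 0, 7, 2]
  [1, 3, 0, 5]
  [5, 4, 8, 0]

This is the Floyd-Warshall all-pairs shortest-path computation. For each intermediate vertex k = 0, 1, …, 3, update dist[i][j] ← min(dist[i][j], dist[i][k] + dist[k][j]). The final matrix gives, for each (i, j), the minimum total weight of any directed path from i to j (possibly empty when i = j).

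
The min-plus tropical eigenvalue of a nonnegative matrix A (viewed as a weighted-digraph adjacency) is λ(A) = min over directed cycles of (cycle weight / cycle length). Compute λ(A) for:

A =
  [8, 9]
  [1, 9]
λ(A) = 5

Enumerate directed cycles and compute their means (weight / length). Sample:
  cycle 0 → 0: weight = 8, length = 1, mean = 8/1 ≈ 8.000
  cycle 1 → 1: weight = 9, length = 1, mean = 9/1 ≈ 9.000
  cycle 0 → 1 → 0: weight = 10, length = 2, mean = 10/2 ≈ 5.000
  cycle 1 → 0 → 1: weight = 10, length = 2, mean = 10/2 ≈ 5.000
Minimum mean = 5.000, attained e.g. along the cycle 0 → 1 → 0 with weight 10 and length 2. So λ(A) = 10/2 = 5.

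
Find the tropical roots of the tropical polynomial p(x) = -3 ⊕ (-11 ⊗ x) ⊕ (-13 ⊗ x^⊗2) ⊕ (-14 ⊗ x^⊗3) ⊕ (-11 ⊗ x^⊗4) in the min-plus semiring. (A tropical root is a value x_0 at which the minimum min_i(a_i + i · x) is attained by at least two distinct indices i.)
Roots: {-3, 1, 2, 8}

Each tropical root is a break point of the lower envelope of the lines y = a_i + i · x (there are 5 lines, with slopes 0, 1, ..., 4). Only the lines that attain the minimum somewhere contribute to roots; other lines are dominated. Here the surviving (envelope) indices are i = 4, i = 3, i = 2, i = 1, i = 0.
Intersections between consecutive envelope lines give the roots: for adjacent envelope indices i < j the intersection is x = (a_i − a_j) / (j − i). Reading off the sorted break points: {-3, 1, 2, 8}.
Verification: at each break x_0, at least two indices attain the minimum of min_i(a_i + i · x_0).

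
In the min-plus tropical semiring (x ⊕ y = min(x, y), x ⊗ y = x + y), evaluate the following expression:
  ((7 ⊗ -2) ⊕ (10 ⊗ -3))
((7 ⊗ -2) ⊕ (10 ⊗ -3)) = 5

Expand innermost to outermost. Recall ⊕ takes the minimum of its arguments and ⊗ takes their sum. Working out the expression ((7 ⊗ -2) ⊕ (10 ⊗ -3)) gives 5.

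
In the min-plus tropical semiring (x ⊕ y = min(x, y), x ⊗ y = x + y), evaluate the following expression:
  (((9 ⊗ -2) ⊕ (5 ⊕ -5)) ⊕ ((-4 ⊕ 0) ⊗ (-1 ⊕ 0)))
(((9 ⊗ -2) ⊕ (5 ⊕ -5)) ⊕ ((-4 ⊕ 0) ⊗ (-1 ⊕ 0))) = -5

Expand innermost to outermost. Recall ⊕ takes the minimum of its arguments and ⊗ takes their sum. Working out the expression (((9 ⊗ -2) ⊕ (5 ⊕ -5)) ⊕ ((-4 ⊕ 0) ⊗ (-1 ⊕ 0))) gives -5.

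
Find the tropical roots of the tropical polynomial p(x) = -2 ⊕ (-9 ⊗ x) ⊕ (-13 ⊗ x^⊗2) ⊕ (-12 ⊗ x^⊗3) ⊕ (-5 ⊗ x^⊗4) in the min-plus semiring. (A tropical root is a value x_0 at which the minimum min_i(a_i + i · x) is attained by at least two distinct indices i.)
Roots: {-7, -1, 4, 7}

Each tropical root is a break point of the lower envelope of the lines y = a_i + i · x (there are 5 lines, with slopes 0, 1, ..., 4). Only the lines that attain the minimum somewhere contribute to roots; other lines are dominated. Here the surviving (envelope) indices are i = 4, i = 3, i = 2, i = 1, i = 0.
Intersections between consecutive envelope lines give the roots: for adjacent envelope indices i < j the intersection is x = (a_i − a_j) / (j − i). Reading off the sorted break points: {-7, -1, 4, 7}.
Verification: at each break x_0, at least two indices attain the minimum of min_i(a_i + i · x_0).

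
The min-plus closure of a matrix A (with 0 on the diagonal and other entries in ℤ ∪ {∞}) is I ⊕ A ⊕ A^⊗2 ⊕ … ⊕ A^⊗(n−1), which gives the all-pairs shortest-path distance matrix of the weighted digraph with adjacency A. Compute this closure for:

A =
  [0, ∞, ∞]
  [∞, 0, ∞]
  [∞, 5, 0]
Closure =
  [0, ∞, ∞]
  [∞, 0, ∞]
  [∞, 5, 0]

This is the Floyd-Warshall all-pairs shortest-path computation. For each intermediate vertex k = 0, 1, …, 2, update dist[i][j] ← min(dist[i][j], dist[i][k] + dist[k][j]). The final matrix gives, for each (i, j), the minimum total weight of any directed path from i to j (possibly empty when i = j).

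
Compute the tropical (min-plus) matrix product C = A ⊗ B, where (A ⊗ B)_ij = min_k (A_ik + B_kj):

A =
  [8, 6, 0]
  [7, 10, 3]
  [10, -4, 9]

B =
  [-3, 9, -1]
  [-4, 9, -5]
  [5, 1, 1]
A ⊗ B =
  [2, 1, 1]
  [4, 4, 4]
  [-8, 5, -9]

Apply the min-plus product entry-by-entry:
  C[0][0] = min over k of (A[0][0] + B[0][0] = 8 + -3 = 5, A[0][1] + B[1][0] = 6 + -4 = 2, A[0][2] + B[2][0] = 0 + 5 = 5) = 2 (attained at k = 1)
  C[0][1] = min over k of (A[0][0] + B[0][1] = 8 + 9 = 17, A[0][1] + B[1][1] = 6 + 9 = 15, A[0][2] + B[2][1] = 0 + 1 = 1) = 1 (attained at k = 2)
  C[0][2] = min over k of (A[0][0] + B[0][2] = 8 + -1 = 7, A[0][1] + B[1][2] = 6 + -5 = 1, A[0][2] + B[2][2] = 0 + 1 = 1) = 1 (attained at k = 1)
  C[1][0] = min over k of (A[1][0] + B[0][0] = 7 + -3 = 4, A[1][1] + B[1][0] = 10 + -4 = 6, A[1][2] + B[2][0] = 3 + 5 = 8) = 4 (attained at k = 0)
  C[1][1] = min over k of (A[1][0] + B[0][1] = 7 + 9 = 16, A[1][1] + B[1][1] = 10 + 9 = 19, A[1][2] + B[2][1] = 3 + 1 = 4) = 4 (attained at k = 2)
  C[1][2] = min over k of (A[1][0] + B[0][2] = 7 + -1 = 6, A[1][1] + B[1][2] = 10 + -5 = 5, A[1][2] + B[2][2] = 3 + 1 = 4) = 4 (attained at k = 2)
  C[2][0] = min over k of (A[2][0] + B[0][0] = 10 + -3 = 7, A[2][1] + B[1][0] = -4 + -4 = -8, A[2][2] + B[2][0] = 9 + 5 = 14) = -8 (attained at k = 1)
  C[2][1] = min over k of (A[2][0] + B[0][1] = 10 + 9 = 19, A[2][1] + B[1][1] = -4 + 9 = 5, A[2][2] + B[2][1] = 9 + 1 = 10) = 5 (attained at k = 1)
  C[2][2] = min over k of (A[2][0] + B[0][2] = 10 + -1 = 9, A[2][1] + B[1][2] = -4 + -5 = -9, A[2][2] + B[2][2] = 9 + 1 = 10) = -9 (attained at k = 1)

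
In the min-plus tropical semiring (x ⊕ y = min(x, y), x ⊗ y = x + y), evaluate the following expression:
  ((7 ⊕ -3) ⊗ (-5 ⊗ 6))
((7 ⊕ -3) ⊗ (-5 ⊗ 6)) = -2

Expand innermost to outermost. Recall ⊕ takes the minimum of its arguments and ⊗ takes their sum. Working out the expression ((7 ⊕ -3) ⊗ (-5 ⊗ 6)) gives -2.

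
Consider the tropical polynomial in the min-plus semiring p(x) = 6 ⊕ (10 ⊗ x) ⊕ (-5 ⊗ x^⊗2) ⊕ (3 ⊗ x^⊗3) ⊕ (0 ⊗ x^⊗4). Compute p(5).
p(5) = 5

A tropical monomial a ⊗ x^⊗i evaluates to a + i · x. Evaluating each term at x = 5:
  Term 0 contributes 6 + 0 · 5 = 6
  Term 1 contributes 10 + 1 · 5 = 15
  Term 2 contributes -5 + 2 · 5 = 5
  Term 3 contributes 3 + 3 · 5 = 18
  Term 4 contributes 0 + 4 · 5 = 20
p(5) = ⊕ of these = min[6, 15, 5, 18, 20] = 5.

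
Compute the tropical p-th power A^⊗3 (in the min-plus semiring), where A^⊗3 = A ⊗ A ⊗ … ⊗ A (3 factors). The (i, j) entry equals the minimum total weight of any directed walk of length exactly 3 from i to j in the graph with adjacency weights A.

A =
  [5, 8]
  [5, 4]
A^⊗3 =
  [15, 16]
  [13, 12]

Each entry (A^⊗3)_ij equals the minimum over all length-3 walks i = v_0 → v_1 → … → v_3 = j of Σ_t A[v_t][v_{t+1}]. For example, for (i, j) = (0, 1) we minimise over 4 possible intermediate vertex sequences; the minimum is 16, attained along the walk 0 → 1 → 1 → 1.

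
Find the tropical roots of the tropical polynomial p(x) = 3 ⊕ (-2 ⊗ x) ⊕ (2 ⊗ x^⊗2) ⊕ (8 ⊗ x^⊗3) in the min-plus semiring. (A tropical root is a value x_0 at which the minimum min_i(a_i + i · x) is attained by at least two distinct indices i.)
Roots: {-6, -4, 5}

Each tropical root is a break point of the lower envelope of the lines y = a_i + i · x (there are 4 lines, with slopes 0, 1, ..., 3). Only the lines that attain the minimum somewhere contribute to roots; other lines are dominated. Here the surviving (envelope) indices are i = 3, i = 2, i = 1, i = 0.
Intersections between consecutive envelope lines give the roots: for adjacent envelope indices i < j the intersection is x = (a_i − a_j) / (j − i). Reading off the sorted break points: {-6, -4, 5}.
Verification: at each break x_0, at least two indices attain the minimum of min_i(a_i + i · x_0).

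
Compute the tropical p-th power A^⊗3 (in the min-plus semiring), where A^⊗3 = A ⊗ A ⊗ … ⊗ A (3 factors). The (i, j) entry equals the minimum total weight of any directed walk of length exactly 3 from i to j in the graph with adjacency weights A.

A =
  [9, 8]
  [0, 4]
A^⊗3 =
  [12, 16]
  [8, 12]

Each entry (A^⊗3)_ij equals the minimum over all length-3 walks i = v_0 → v_1 → … → v_3 = j of Σ_t A[v_t][v_{t+1}]. For example, for (i, j) = (0, 1) we minimise over 4 possible intermediate vertex sequences; the minimum is 16, attained along the walk 0 → 1 → 0 → 1.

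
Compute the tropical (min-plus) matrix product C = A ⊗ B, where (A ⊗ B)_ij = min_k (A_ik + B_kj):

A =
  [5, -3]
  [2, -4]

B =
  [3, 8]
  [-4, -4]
A ⊗ B =
  [-7, -7]
  [-8, -8]

Apply the min-plus product entry-by-entry:
  C[0][0] = min over k of (A[0][0] + B[0][0] = 5 + 3 = 8, A[0][1] + B[1][0] = -3 + -4 = -7) = -7 (attained at k = 1)
  C[0][1] = min over k of (A[0][0] + B[0][1] = 5 + 8 = 13, A[0][1] + B[1][1] = -3 + -4 = -7) = -7 (attained at k = 1)
  C[1][0] = min over k of (A[1][0] + B[0][0] = 2 + 3 = 5, A[1][1] + B[1][0] = -4 + -4 = -8) = -8 (attained at k = 1)
  C[1][1] = min over k of (A[1][0] + B[0][1] = 2 + 8 = 10, A[1][1] + B[1][1] = -4 + -4 = -8) = -8 (attained at k = 1)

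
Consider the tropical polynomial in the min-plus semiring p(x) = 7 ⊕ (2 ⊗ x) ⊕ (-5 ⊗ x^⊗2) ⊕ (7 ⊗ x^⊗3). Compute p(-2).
p(-2) = -9

A tropical monomial a ⊗ x^⊗i evaluates to a + i · x. Evaluating each term at x = -2:
  Term 0 contributes 7 + 0 · -2 = 7
  Term 1 contributes 2 + 1 · -2 = 0
  Term 2 contributes -5 + 2 · -2 = -9
  Term 3 contributes 7 + 3 · -2 = 1
p(-2) = ⊕ of these = min[7, 0, -9, 1] = -9.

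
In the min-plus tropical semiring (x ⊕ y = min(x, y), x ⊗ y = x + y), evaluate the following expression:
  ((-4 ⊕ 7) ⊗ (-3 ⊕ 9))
((-4 ⊕ 7) ⊗ (-3 ⊕ 9)) = -7

Expand innermost to outermost. Recall ⊕ takes the minimum of its arguments and ⊗ takes their sum. Working out the expression ((-4 ⊕ 7) ⊗ (-3 ⊕ 9)) gives -7.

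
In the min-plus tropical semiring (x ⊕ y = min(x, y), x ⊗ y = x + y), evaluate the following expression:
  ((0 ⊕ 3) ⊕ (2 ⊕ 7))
((0 ⊕ 3) ⊕ (2 ⊕ 7)) = 0

Expand innermost to outermost. Recall ⊕ takes the minimum of its arguments and ⊗ takes their sum. Working out the expression ((0 ⊕ 3) ⊕ (2 ⊕ 7)) gives 0.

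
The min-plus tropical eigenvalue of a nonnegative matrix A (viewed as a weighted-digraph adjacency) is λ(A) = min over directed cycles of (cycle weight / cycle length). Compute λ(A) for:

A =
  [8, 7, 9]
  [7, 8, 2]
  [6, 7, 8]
λ(A) = 9/2

Enumerate directed cycles and compute their means (weight / length). Sample:
  cycle 0 → 0: weight = 8, length = 1, mean = 8/1 ≈ 8.000
  cycle 1 → 1: weight = 8, length = 1, mean = 8/1 ≈ 8.000
  cycle 2 → 2: weight = 8, length = 1, mean = 8/1 ≈ 8.000
  cycle 0 → 1 → 0: weight = 14, length = 2, mean = 14/2 ≈ 7.000
  cycle 0 → 2 → 0: weight = 15, length = 2, mean = 15/2 ≈ 7.500
  cycle 1 → 0 → 1: weight = 14, length = 2, mean = 14/2 ≈ 7.000
Minimum mean = 4.500, attained e.g. along the cycle 1 → 2 → 1 with weight 9 and length 2. So λ(A) = 9/2 = 9/2.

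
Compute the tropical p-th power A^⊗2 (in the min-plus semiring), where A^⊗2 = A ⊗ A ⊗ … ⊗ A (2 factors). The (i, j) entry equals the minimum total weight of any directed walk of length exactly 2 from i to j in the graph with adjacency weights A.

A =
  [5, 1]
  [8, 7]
A^⊗2 =
  [9, 6]
  [13, 9]

Each entry (A^⊗2)_ij equals the minimum over all length-2 walks i = v_0 → v_1 → … → v_2 = j of Σ_t A[v_t][v_{t+1}]. For example, for (i, j) = (0, 1) we minimise over 2 possible intermediate vertex sequences; the minimum is 6, attained along the walk 0 → 0 → 1.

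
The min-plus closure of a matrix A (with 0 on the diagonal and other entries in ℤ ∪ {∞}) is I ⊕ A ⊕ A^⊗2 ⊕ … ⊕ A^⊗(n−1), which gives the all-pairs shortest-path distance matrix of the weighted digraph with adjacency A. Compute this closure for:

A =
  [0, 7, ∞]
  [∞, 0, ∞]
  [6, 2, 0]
Closure =
  [0, 7, ∞]
  [∞, 0, ∞]
  [6, 2, 0]

This is the Floyd-Warshall all-pairs shortest-path computation. For each intermediate vertex k = 0, 1, …, 2, update dist[i][j] ← min(dist[i][j], dist[i][k] + dist[k][j]). The final matrix gives, for each (i, j), the minimum total weight of any directed path from i to j (possibly empty when i = j).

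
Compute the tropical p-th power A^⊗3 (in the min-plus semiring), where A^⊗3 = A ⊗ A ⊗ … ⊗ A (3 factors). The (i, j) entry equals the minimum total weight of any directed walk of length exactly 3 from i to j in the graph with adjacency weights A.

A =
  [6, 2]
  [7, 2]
A^⊗3 =
  [11, 6]
  [11, 6]

Each entry (A^⊗3)_ij equals the minimum over all length-3 walks i = v_0 → v_1 → … → v_3 = j of Σ_t A[v_t][v_{t+1}]. For example, for (i, j) = (0, 1) we minimise over 4 possible intermediate vertex sequences; the minimum is 6, attained along the walk 0 → 1 → 1 → 1.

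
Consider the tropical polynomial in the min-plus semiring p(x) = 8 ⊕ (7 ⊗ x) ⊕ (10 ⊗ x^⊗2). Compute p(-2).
p(-2) = 5

A tropical monomial a ⊗ x^⊗i evaluates to a + i · x. Evaluating each term at x = -2:
  Term 0 contributes 8 + 0 · -2 = 8
  Term 1 contributes 7 + 1 · -2 = 5
  Term 2 contributes 10 + 2 · -2 = 6
p(-2) = ⊕ of these = min[8, 5, 6] = 5.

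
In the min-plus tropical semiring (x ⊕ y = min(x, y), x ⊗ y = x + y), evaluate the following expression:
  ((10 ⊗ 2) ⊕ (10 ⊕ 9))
((10 ⊗ 2) ⊕ (10 ⊕ 9)) = 9

Expand innermost to outermost. Recall ⊕ takes the minimum of its arguments and ⊗ takes their sum. Working out the expression ((10 ⊗ 2) ⊕ (10 ⊕ 9)) gives 9.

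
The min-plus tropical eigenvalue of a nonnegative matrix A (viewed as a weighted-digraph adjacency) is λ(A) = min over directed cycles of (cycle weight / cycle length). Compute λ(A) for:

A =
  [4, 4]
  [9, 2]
λ(A) = 2

Enumerate directed cycles and compute their means (weight / length). Sample:
  cycle 0 → 0: weight = 4, length = 1, mean = 4/1 ≈ 4.000
  cycle 1 → 1: weight = 2, length = 1, mean = 2/1 ≈ 2.000
  cycle 0 → 1 → 0: weight = 13, length = 2, mean = 13/2 ≈ 6.500
  cycle 1 → 0 → 1: weight = 13, length = 2, mean = 13/2 ≈ 6.500
Minimum mean = 2.000, attained e.g. along the cycle 1 → 1 with weight 2 and length 1. So λ(A) = 2/1 = 2.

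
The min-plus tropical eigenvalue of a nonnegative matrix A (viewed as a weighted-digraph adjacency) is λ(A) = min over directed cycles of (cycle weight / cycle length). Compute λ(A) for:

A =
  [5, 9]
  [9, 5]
λ(A) = 5

Enumerate directed cycles and compute their means (weight / length). Sample:
  cycle 0 → 0: weight = 5, length = 1, mean = 5/1 ≈ 5.000
  cycle 1 → 1: weight = 5, length = 1, mean = 5/1 ≈ 5.000
  cycle 0 → 1 → 0: weight = 18, length = 2, mean = 18/2 ≈ 9.000
  cycle 1 → 0 → 1: weight = 18, length = 2, mean = 18/2 ≈ 9.000
Minimum mean = 5.000, attained e.g. along the cycle 0 → 0 with weight 5 and length 1. So λ(A) = 5/1 = 5.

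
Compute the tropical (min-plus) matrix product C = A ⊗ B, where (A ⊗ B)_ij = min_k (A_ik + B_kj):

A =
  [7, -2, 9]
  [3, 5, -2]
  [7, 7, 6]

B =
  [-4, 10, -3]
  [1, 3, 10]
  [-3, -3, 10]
A ⊗ B =
  [-1, 1, 4]
  [-5, -5, 0]
  [3, 3, 4]

Apply the min-plus product entry-by-entry:
  C[0][0] = min over k of (A[0][0] + B[0][0] = 7 + -4 = 3, A[0][1] + B[1][0] = -2 + 1 = -1, A[0][2] + B[2][0] = 9 + -3 = 6) = -1 (attained at k = 1)
  C[0][1] = min over k of (A[0][0] + B[0][1] = 7 + 10 = 17, A[0][1] + B[1][1] = -2 + 3 = 1, A[0][2] + B[2][1] = 9 + -3 = 6) = 1 (attained at k = 1)
  C[0][2] = min over k of (A[0][0] + B[0][2] = 7 + -3 = 4, A[0][1] + B[1][2] = -2 + 10 = 8, A[0][2] + B[2][2] = 9 + 10 = 19) = 4 (attained at k = 0)
  C[1][0] = min over k of (A[1][0] + B[0][0] = 3 + -4 = -1, A[1][1] + B[1][0] = 5 + 1 = 6, A[1][2] + B[2][0] = -2 + -3 = -5) = -5 (attained at k = 2)
  C[1][1] = min over k of (A[1][0] + B[0][1] = 3 + 10 = 13, A[1][1] + B[1][1] = 5 + 3 = 8, A[1][2] + B[2][1] = -2 + -3 = -5) = -5 (attained at k = 2)
  C[1][2] = min over k of (A[1][0] + B[0][2] = 3 + -3 = 0, A[1][1] + B[1][2] = 5 + 10 = 15, A[1][2] + B[2][2] = -2 + 10 = 8) = 0 (attained at k = 0)
  C[2][0] = min over k of (A[2][0] + B[0][0] = 7 + -4 = 3, A[2][1] + B[1][0] = 7 + 1 = 8, A[2][2] + B[2][0] = 6 + -3 = 3) = 3 (attained at k = 0)
  C[2][1] = min over k of (A[2][0] + B[0][1] = 7 + 10 = 17, A[2][1] + B[1][1] = 7 + 3 = 10, A[2][2] + B[2][1] = 6 + -3 = 3) = 3 (attained at k = 2)
  C[2][2] = min over k of (A[2][0] + B[0][2] = 7 + -3 = 4, A[2][1] + B[1][2] = 7 + 10 = 17, A[2][2] + B[2][2] = 6 + 10 = 16) = 4 (attained at k = 0)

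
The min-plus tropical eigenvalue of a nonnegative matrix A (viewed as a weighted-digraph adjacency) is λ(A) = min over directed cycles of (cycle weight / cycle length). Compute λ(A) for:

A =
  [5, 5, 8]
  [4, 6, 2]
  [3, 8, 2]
λ(A) = 2

Enumerate directed cycles and compute their means (weight / length). Sample:
  cycle 0 → 0: weight = 5, length = 1, mean = 5/1 ≈ 5.000
  cycle 1 → 1: weight = 6, length = 1, mean = 6/1 ≈ 6.000
  cycle 2 → 2: weight = 2, length = 1, mean = 2/1 ≈ 2.000
  cycle 0 → 1 → 0: weight = 9, length = 2, mean = 9/2 ≈ 4.500
  cycle 0 → 2 → 0: weight = 11, length = 2, mean = 11/2 ≈ 5.500
  cycle 1 → 0 → 1: weight = 9, length = 2, mean = 9/2 ≈ 4.500
Minimum mean = 2.000, attained e.g. along the cycle 2 → 2 with weight 2 and length 1. So λ(A) = 2/1 = 2.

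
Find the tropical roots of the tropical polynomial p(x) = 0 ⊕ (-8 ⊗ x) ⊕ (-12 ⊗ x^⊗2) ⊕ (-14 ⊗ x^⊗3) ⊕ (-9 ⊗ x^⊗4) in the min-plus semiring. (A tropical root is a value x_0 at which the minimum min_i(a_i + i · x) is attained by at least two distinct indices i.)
Roots: {-5, 2, 4, 8}

Each tropical root is a break point of the lower envelope of the lines y = a_i + i · x (there are 5 lines, with slopes 0, 1, ..., 4). Only the lines that attain the minimum somewhere contribute to roots; other lines are dominated. Here the surviving (envelope) indices are i = 4, i = 3, i = 2, i = 1, i = 0.
Intersections between consecutive envelope lines give the roots: for adjacent envelope indices i < j the intersection is x = (a_i − a_j) / (j − i). Reading off the sorted break points: {-5, 2, 4, 8}.
Verification: at each break x_0, at least two indices attain the minimum of min_i(a_i + i · x_0).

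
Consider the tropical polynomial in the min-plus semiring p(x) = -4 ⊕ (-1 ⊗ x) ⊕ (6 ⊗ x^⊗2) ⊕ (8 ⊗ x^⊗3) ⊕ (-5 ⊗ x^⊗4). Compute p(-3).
p(-3) = -17

A tropical monomial a ⊗ x^⊗i evaluates to a + i · x. Evaluating each term at x = -3:
  Term 0 contributes -4 + 0 · -3 = -4
  Term 1 contributes -1 + 1 · -3 = -4
  Term 2 contributes 6 + 2 · -3 = 0
  Term 3 contributes 8 + 3 · -3 = -1
  Term 4 contributes -5 + 4 · -3 = -17
p(-3) = ⊕ of these = min[-4, -4, 0, -1, -17] = -17.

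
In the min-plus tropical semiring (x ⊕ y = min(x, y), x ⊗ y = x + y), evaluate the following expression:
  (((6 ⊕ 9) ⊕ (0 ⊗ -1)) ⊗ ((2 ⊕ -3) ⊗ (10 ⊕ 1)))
(((6 ⊕ 9) ⊕ (0 ⊗ -1)) ⊗ ((2 ⊕ -3) ⊗ (10 ⊕ 1))) = -3

Expand innermost to outermost. Recall ⊕ takes the minimum of its arguments and ⊗ takes their sum. Working out the expression (((6 ⊕ 9) ⊕ (0 ⊗ -1)) ⊗ ((2 ⊕ -3) ⊗ (10 ⊕ 1))) gives -3.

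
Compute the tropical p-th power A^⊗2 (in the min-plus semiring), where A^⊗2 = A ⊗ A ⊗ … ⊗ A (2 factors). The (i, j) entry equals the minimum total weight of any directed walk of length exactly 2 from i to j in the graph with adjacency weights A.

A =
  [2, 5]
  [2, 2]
A^⊗2 =
  [4, 7]
  [4, 4]

Each entry (A^⊗2)_ij equals the minimum over all length-2 walks i = v_0 → v_1 → … → v_2 = j of Σ_t A[v_t][v_{t+1}]. For example, for (i, j) = (0, 1) we minimise over 2 possible intermediate vertex sequences; the minimum is 7, attained along the walk 0 → 0 → 1.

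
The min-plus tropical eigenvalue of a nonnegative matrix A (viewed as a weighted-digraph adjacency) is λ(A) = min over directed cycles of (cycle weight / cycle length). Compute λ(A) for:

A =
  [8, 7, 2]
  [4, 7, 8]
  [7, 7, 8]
λ(A) = 13/3

Enumerate directed cycles and compute their means (weight / length). Sample:
  cycle 0 → 0: weight = 8, length = 1, mean = 8/1 ≈ 8.000
  cycle 1 → 1: weight = 7, length = 1, mean = 7/1 ≈ 7.000
  cycle 2 → 2: weight = 8, length = 1, mean = 8/1 ≈ 8.000
  cycle 0 → 1 → 0: weight = 11, length = 2, mean = 11/2 ≈ 5.500
  cycle 0 → 2 → 0: weight = 9, length = 2, mean = 9/2 ≈ 4.500
  cycle 1 → 0 → 1: weight = 11, length = 2, mean = 11/2 ≈ 5.500
Minimum mean = 4.333, attained e.g. along the cycle 0 → 2 → 1 → 0 with weight 13 and length 3. So λ(A) = 13/3 = 13/3.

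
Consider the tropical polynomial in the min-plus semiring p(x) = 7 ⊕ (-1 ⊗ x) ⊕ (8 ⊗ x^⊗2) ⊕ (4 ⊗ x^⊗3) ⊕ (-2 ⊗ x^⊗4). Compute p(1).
p(1) = 0

A tropical monomial a ⊗ x^⊗i evaluates to a + i · x. Evaluating each term at x = 1:
  Term 0 contributes 7 + 0 · 1 = 7
  Term 1 contributes -1 + 1 · 1 = 0
  Term 2 contributes 8 + 2 · 1 = 10
  Term 3 contributes 4 + 3 · 1 = 7
  Term 4 contributes -2 + 4 · 1 = 2
p(1) = ⊕ of these = min[7, 0, 10, 7, 2] = 0.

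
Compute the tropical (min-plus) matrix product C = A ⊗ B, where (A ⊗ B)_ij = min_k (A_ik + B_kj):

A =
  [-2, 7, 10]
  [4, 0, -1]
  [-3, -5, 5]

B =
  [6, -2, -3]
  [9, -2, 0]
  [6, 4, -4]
A ⊗ B =
  [4, -4, -5]
  [5, -2, -5]
  [3, -7, -6]

Apply the min-plus product entry-by-entry:
  C[0][0] = min over k of (A[0][0] + B[0][0] = -2 + 6 = 4, A[0][1] + B[1][0] = 7 + 9 = 16, A[0][2] + B[2][0] = 10 + 6 = 16) = 4 (attained at k = 0)
  C[0][1] = min over k of (A[0][0] + B[0][1] = -2 + -2 = -4, A[0][1] + B[1][1] = 7 + -2 = 5, A[0][2] + B[2][1] = 10 + 4 = 14) = -4 (attained at k = 0)
  C[0][2] = min over k of (A[0][0] + B[0][2] = -2 + -3 = -5, A[0][1] + B[1][2] = 7 + 0 = 7, A[0][2] + B[2][2] = 10 + -4 = 6) = -5 (attained at k = 0)
  C[1][0] = min over k of (A[1][0] + B[0][0] = 4 + 6 = 10, A[1][1] + B[1][0] = 0 + 9 = 9, A[1][2] + B[2][0] = -1 + 6 = 5) = 5 (attained at k = 2)
  C[1][1] = min over k of (A[1][0] + B[0][1] = 4 + -2 = 2, A[1][1] + B[1][1] = 0 + -2 = -2, A[1][2] + B[2][1] = -1 + 4 = 3) = -2 (attained at k = 1)
  C[1][2] = min over k of (A[1][0] + B[0][2] = 4 + -3 = 1, A[1][1] + B[1][2] = 0 + 0 = 0, A[1][2] + B[2][2] = -1 + -4 = -5) = -5 (attained at k = 2)
  C[2][0] = min over k of (A[2][0] + B[0][0] = -3 + 6 = 3, A[2][1] + B[1][0] = -5 + 9 = 4, A[2][2] + B[2][0] = 5 + 6 = 11) = 3 (attained at k = 0)
  C[2][1] = min over k of (A[2][0] + B[0][1] = -3 + -2 = -5, A[2][1] + B[1][1] = -5 + -2 = -7, A[2][2] + B[2][1] = 5 + 4 = 9) = -7 (attained at k = 1)
  C[2][2] = min over k of (A[2][0] + B[0][2] = -3 + -3 = -6, A[2][1] + B[1][2] = -5 + 0 = -5, A[2][2] + B[2][2] = 5 + -4 = 1) = -6 (attained at k = 0)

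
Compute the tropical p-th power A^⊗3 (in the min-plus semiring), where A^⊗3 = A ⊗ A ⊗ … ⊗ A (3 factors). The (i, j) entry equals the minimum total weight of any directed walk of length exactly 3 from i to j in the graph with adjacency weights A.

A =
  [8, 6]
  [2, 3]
A^⊗3 =
  [11, 12]
  [8, 9]

Each entry (A^⊗3)_ij equals the minimum over all length-3 walks i = v_0 → v_1 → … → v_3 = j of Σ_t A[v_t][v_{t+1}]. For example, for (i, j) = (0, 1) we minimise over 4 possible intermediate vertex sequences; the minimum is 12, attained along the walk 0 → 1 → 1 → 1.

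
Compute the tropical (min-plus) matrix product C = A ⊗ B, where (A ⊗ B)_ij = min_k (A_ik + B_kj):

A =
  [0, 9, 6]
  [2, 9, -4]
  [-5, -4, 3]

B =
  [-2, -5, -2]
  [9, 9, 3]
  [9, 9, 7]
A ⊗ B =
  [-2, -5, -2]
  [0, -3, 0]
  [-7, -10, -7]

Apply the min-plus product entry-by-entry:
  C[0][0] = min over k of (A[0][0] + B[0][0] = 0 + -2 = -2, A[0][1] + B[1][0] = 9 + 9 = 18, A[0][2] + B[2][0] = 6 + 9 = 15) = -2 (attained at k = 0)
  C[0][1] = min over k of (A[0][0] + B[0][1] = 0 + -5 = -5, A[0][1] + B[1][1] = 9 + 9 = 18, A[0][2] + B[2][1] = 6 + 9 = 15) = -5 (attained at k = 0)
  C[0][2] = min over k of (A[0][0] + B[0][2] = 0 + -2 = -2, A[0][1] + B[1][2] = 9 + 3 = 12, A[0][2] + B[2][2] = 6 + 7 = 13) = -2 (attained at k = 0)
  C[1][0] = min over k of (A[1][0] + B[0][0] = 2 + -2 = 0, A[1][1] + B[1][0] = 9 + 9 = 18, A[1][2] + B[2][0] = -4 + 9 = 5) = 0 (attained at k = 0)
  C[1][1] = min over k of (A[1][0] + B[0][1] = 2 + -5 = -3, A[1][1] + B[1][1] = 9 + 9 = 18, A[1][2] + B[2][1] = -4 + 9 = 5) = -3 (attained at k = 0)
  C[1][2] = min over k of (A[1][0] + B[0][2] = 2 + -2 = 0, A[1][1] + B[1][2] = 9 + 3 = 12, A[1][2] + B[2][2] = -4 + 7 = 3) = 0 (attained at k = 0)
  C[2][0] = min over k of (A[2][0] + B[0][0] = -5 + -2 = -7, A[2][1] + B[1][0] = -4 + 9 = 5, A[2][2] + B[2][0] = 3 + 9 = 12) = -7 (attained at k = 0)
  C[2][1] = min over k of (A[2][0] + B[0][1] = -5 + -5 = -10, A[2][1] + B[1][1] = -4 + 9 = 5, A[2][2] + B[2][1] = 3 + 9 = 12) = -10 (attained at k = 0)
  C[2][2] = min over k of (A[2][0] + B[0][2] = -5 + -2 = -7, A[2][1] + B[1][2] = -4 + 3 = -1, A[2][2] + B[2][2] = 3 + 7 = 10) = -7 (attained at k = 0)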